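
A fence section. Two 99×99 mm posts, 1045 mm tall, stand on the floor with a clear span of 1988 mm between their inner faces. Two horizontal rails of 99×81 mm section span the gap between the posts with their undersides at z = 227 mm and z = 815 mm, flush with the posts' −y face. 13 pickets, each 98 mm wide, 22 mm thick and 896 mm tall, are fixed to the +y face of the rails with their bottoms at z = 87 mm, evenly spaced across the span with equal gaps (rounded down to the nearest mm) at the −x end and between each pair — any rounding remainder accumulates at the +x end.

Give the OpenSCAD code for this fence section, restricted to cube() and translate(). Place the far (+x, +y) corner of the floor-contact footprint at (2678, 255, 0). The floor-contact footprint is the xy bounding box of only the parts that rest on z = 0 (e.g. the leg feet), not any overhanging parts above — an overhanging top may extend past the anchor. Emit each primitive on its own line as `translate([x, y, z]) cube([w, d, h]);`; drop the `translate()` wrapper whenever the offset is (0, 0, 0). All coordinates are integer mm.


translate([492, 156, 0]) cube([99, 99, 1045]);
translate([2579, 156, 0]) cube([99, 99, 1045]);
translate([591, 156, 227]) cube([1988, 99, 81]);
translate([591, 156, 815]) cube([1988, 99, 81]);
translate([642, 255, 87]) cube([98, 22, 896]);
translate([791, 255, 87]) cube([98, 22, 896]);
translate([940, 255, 87]) cube([98, 22, 896]);
translate([1089, 255, 87]) cube([98, 22, 896]);
translate([1238, 255, 87]) cube([98, 22, 896]);
translate([1387, 255, 87]) cube([98, 22, 896]);
translate([1536, 255, 87]) cube([98, 22, 896]);
translate([1685, 255, 87]) cube([98, 22, 896]);
translate([1834, 255, 87]) cube([98, 22, 896]);
translate([1983, 255, 87]) cube([98, 22, 896]);
translate([2132, 255, 87]) cube([98, 22, 896]);
translate([2281, 255, 87]) cube([98, 22, 896]);
translate([2430, 255, 87]) cube([98, 22, 896]);


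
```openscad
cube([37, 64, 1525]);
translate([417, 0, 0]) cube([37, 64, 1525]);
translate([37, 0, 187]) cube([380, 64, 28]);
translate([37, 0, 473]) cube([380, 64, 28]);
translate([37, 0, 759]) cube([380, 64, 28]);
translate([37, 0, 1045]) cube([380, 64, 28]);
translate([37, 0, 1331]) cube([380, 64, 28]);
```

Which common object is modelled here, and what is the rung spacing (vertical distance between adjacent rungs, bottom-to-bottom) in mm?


A ladder. The rung spacing is 286 mm.

Two tall 37×64 posts with 5 short bars between them — a ladder. Adjacent rungs sit at z = 187 and z = 473, so the spacing is 473 − 187 = 286 mm.


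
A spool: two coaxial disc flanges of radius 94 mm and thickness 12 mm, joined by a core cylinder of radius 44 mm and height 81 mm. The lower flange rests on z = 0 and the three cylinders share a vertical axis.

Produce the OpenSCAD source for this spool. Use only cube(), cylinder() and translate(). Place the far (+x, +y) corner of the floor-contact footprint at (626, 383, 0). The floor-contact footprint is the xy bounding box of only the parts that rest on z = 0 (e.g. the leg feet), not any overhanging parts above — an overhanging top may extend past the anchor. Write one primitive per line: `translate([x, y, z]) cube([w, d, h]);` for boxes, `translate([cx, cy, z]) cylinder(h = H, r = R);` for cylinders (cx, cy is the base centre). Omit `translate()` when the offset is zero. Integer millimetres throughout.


translate([532, 289, 0]) cylinder(h = 12, r = 94);
translate([532, 289, 12]) cylinder(h = 81, r = 44);
translate([532, 289, 93]) cylinder(h = 12, r = 94);


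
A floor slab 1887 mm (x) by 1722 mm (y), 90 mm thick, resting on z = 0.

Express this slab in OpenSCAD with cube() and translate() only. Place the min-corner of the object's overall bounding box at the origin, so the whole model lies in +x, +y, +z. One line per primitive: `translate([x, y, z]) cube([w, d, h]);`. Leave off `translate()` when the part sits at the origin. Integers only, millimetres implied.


cube([1887, 1722, 90]);


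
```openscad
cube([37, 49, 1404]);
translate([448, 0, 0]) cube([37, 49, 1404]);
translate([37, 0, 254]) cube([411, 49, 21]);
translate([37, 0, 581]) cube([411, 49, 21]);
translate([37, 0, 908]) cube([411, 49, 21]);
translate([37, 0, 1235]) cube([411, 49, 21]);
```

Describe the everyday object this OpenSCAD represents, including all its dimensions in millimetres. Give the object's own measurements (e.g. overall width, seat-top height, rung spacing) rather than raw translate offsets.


A straight ladder. Two 37×49 mm vertical rails, 1404 mm tall, stand 485 mm apart (outside-to-outside) with their front faces coplanar on the −y side. 4 rungs, each 49 mm deep and 21 mm tall, span between the inner faces of the rails, front faces flush with the rails. The lowest rung's underside is at z = 254 mm and rungs are spaced 327 mm apart (underside to underside).


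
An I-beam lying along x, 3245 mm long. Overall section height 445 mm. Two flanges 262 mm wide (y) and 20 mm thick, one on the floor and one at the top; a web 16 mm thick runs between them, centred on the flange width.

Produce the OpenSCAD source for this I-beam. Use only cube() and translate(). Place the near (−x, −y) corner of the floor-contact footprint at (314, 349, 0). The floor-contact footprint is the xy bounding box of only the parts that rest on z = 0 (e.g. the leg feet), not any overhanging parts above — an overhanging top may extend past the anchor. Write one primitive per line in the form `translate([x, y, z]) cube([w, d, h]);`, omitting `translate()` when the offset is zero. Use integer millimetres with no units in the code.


translate([314, 349, 0]) cube([3245, 262, 20]);
translate([314, 472, 20]) cube([3245, 16, 405]);
translate([314, 349, 425]) cube([3245, 262, 20]);


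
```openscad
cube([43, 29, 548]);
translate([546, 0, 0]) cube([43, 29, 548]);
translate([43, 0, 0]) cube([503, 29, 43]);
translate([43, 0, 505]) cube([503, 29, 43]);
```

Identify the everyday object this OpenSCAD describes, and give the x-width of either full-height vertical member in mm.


A picture frame. The border width is 43 mm.

Four thin pieces enclosing a rectangular opening — a picture frame. The two full-height stiles are 548 mm tall; the top rail sits at z = 505 and is 43 mm tall, so the border above the opening is 548 − 505 = 43 mm, matching the stile x-width.


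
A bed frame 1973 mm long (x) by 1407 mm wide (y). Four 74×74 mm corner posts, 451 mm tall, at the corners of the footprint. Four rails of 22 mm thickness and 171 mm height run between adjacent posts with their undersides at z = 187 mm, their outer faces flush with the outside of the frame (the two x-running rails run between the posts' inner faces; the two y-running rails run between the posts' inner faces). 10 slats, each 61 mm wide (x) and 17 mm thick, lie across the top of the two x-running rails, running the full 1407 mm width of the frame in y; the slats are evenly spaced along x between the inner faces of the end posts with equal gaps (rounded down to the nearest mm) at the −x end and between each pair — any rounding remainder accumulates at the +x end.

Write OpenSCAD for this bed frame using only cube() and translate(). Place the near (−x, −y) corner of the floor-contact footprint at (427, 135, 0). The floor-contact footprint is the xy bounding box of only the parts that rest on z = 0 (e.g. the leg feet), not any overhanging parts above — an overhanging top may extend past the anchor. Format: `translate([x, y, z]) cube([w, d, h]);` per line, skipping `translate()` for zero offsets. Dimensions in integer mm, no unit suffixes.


translate([427, 135, 0]) cube([74, 74, 451]);
translate([427, 1468, 0]) cube([74, 74, 451]);
translate([2326, 135, 0]) cube([74, 74, 451]);
translate([2326, 1468, 0]) cube([74, 74, 451]);
translate([501, 135, 187]) cube([1825, 22, 171]);
translate([501, 1520, 187]) cube([1825, 22, 171]);
translate([427, 209, 187]) cube([22, 1259, 171]);
translate([2378, 209, 187]) cube([22, 1259, 171]);
translate([611, 135, 358]) cube([61, 1407, 17]);
translate([782, 135, 358]) cube([61, 1407, 17]);
translate([953, 135, 358]) cube([61, 1407, 17]);
translate([1124, 135, 358]) cube([61, 1407, 17]);
translate([1295, 135, 358]) cube([61, 1407, 17]);
translate([1466, 135, 358]) cube([61, 1407, 17]);
translate([1637, 135, 358]) cube([61, 1407, 17]);
translate([1808, 135, 358]) cube([61, 1407, 17]);
translate([1979, 135, 358]) cube([61, 1407, 17]);
translate([2150, 135, 358]) cube([61, 1407, 17]);


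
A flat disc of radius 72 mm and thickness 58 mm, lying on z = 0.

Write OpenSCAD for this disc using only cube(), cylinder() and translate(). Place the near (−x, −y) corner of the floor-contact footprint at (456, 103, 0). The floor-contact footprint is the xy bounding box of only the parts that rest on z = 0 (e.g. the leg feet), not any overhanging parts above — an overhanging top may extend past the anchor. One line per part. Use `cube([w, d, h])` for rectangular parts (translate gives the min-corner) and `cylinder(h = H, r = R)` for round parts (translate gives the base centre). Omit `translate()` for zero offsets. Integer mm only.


translate([528, 175, 0]) cylinder(h = 58, r = 72);


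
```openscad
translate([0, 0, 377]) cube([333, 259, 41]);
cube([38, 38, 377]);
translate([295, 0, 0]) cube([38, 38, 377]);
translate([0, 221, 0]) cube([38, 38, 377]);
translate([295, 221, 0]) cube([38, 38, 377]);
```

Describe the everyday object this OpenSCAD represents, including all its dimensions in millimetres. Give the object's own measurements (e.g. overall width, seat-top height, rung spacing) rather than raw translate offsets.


A simple wooden stool: a rectangular seat 333 mm (x) by 259 mm (y), 41 mm thick, top face at z = 418 mm, on four square legs, each 38×38 mm in cross-section. The legs rest on z = 0, each flush with a corner of the seat.


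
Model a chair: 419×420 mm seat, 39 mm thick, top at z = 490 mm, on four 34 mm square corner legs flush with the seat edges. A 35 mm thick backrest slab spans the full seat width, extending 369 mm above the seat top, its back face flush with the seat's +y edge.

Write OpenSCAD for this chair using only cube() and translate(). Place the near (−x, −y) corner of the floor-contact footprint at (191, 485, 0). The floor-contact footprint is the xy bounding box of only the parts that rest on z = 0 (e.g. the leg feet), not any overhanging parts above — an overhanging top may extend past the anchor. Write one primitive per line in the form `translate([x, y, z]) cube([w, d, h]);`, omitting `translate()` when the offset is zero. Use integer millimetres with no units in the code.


translate([191, 485, 451]) cube([419, 420, 39]);
translate([191, 485, 0]) cube([34, 34, 451]);
translate([576, 485, 0]) cube([34, 34, 451]);
translate([191, 871, 0]) cube([34, 34, 451]);
translate([576, 871, 0]) cube([34, 34, 451]);
translate([191, 870, 490]) cube([419, 35, 369]);


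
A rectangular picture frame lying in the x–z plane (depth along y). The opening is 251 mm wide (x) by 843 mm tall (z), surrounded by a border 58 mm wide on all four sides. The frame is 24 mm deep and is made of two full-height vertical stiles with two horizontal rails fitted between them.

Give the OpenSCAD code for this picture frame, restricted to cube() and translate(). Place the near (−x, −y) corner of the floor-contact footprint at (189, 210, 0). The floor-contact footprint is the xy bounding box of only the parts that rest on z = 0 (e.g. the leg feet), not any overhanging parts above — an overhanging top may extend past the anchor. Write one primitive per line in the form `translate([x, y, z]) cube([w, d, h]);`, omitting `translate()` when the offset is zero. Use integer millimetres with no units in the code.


translate([189, 210, 0]) cube([58, 24, 959]);
translate([498, 210, 0]) cube([58, 24, 959]);
translate([247, 210, 0]) cube([251, 24, 58]);
translate([247, 210, 901]) cube([251, 24, 58]);


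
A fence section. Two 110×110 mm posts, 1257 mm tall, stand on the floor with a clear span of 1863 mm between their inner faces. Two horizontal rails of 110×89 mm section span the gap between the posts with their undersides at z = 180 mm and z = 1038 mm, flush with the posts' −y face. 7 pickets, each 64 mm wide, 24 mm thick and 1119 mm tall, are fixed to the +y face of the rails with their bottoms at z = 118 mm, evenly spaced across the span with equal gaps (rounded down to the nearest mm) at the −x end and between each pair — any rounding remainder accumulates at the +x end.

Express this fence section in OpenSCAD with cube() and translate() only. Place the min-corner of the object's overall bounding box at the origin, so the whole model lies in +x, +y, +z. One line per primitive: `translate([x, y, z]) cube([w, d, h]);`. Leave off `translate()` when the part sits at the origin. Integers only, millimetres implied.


cube([110, 110, 1257]);
translate([1973, 0, 0]) cube([110, 110, 1257]);
translate([110, 0, 180]) cube([1863, 110, 89]);
translate([110, 0, 1038]) cube([1863, 110, 89]);
translate([286, 110, 118]) cube([64, 24, 1119]);
translate([526, 110, 118]) cube([64, 24, 1119]);
translate([766, 110, 118]) cube([64, 24, 1119]);
translate([1006, 110, 118]) cube([64, 24, 1119]);
translate([1246, 110, 118]) cube([64, 24, 1119]);
translate([1486, 110, 118]) cube([64, 24, 1119]);
translate([1726, 110, 118]) cube([64, 24, 1119]);


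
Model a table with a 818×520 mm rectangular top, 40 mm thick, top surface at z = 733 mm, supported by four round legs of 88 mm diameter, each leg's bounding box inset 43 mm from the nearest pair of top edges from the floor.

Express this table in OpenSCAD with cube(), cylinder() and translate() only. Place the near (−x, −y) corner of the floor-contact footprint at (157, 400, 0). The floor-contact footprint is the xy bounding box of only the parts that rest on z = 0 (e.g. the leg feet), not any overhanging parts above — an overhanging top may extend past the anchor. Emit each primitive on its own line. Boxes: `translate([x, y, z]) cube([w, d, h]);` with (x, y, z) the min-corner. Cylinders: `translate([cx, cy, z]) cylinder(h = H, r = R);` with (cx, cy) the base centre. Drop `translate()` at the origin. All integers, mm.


translate([114, 357, 693]) cube([818, 520, 40]);
translate([201, 444, 0]) cylinder(h = 693, r = 44);
translate([845, 444, 0]) cylinder(h = 693, r = 44);
translate([201, 790, 0]) cylinder(h = 693, r = 44);
translate([845, 790, 0]) cylinder(h = 693, r = 44);


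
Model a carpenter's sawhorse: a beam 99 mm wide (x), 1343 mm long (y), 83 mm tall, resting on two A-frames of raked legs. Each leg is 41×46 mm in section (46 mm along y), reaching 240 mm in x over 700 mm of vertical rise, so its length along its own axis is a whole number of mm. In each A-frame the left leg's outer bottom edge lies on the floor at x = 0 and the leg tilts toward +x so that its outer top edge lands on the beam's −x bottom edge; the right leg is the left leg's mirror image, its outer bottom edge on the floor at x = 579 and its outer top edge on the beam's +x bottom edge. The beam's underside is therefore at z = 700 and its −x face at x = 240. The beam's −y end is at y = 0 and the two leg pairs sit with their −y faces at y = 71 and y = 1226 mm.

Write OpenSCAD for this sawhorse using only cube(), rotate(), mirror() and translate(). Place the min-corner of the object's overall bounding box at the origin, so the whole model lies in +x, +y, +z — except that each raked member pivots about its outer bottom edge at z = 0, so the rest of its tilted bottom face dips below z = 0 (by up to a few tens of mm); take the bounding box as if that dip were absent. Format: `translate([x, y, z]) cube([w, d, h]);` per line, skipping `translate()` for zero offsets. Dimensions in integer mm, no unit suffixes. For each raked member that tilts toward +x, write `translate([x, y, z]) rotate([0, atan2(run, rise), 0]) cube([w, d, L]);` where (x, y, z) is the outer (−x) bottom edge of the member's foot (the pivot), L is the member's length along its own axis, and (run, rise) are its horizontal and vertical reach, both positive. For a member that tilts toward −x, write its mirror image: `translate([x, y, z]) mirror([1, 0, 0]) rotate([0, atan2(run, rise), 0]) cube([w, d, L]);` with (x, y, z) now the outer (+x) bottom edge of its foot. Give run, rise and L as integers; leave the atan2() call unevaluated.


// leg length = √(240² + 700²) = 740
// right-leg outer foot x = 2·240 + 99 = 579
// beam min-corner = (240, 0, 700)
translate([240, 0, 700]) cube([99, 1343, 83]);
translate([0, 71, 0]) rotate([0, atan2(240, 700), 0]) cube([41, 46, 740]);
translate([579, 71, 0]) mirror([1, 0, 0]) rotate([0, atan2(240, 700), 0]) cube([41, 46, 740]);
translate([0, 1226, 0]) rotate([0, atan2(240, 700), 0]) cube([41, 46, 740]);
translate([579, 1226, 0]) mirror([1, 0, 0]) rotate([0, atan2(240, 700), 0]) cube([41, 46, 740]);


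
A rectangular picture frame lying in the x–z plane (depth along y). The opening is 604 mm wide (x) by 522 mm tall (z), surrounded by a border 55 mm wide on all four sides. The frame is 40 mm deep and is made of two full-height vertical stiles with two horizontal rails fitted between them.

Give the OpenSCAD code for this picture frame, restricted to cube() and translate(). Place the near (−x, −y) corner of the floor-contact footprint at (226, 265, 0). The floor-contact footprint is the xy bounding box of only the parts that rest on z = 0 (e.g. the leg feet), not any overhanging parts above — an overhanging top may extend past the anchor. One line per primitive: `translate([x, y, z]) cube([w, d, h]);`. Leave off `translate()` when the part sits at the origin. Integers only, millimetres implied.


translate([226, 265, 0]) cube([55, 40, 632]);
translate([885, 265, 0]) cube([55, 40, 632]);
translate([281, 265, 0]) cube([604, 40, 55]);
translate([281, 265, 577]) cube([604, 40, 55]);


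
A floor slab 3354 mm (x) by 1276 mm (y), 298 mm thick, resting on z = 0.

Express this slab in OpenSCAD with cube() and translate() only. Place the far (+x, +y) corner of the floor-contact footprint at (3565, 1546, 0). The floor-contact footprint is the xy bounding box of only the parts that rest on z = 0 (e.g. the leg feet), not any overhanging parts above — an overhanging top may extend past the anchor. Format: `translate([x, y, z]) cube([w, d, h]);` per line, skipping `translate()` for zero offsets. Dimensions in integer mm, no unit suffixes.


translate([211, 270, 0]) cube([3354, 1276, 298]);


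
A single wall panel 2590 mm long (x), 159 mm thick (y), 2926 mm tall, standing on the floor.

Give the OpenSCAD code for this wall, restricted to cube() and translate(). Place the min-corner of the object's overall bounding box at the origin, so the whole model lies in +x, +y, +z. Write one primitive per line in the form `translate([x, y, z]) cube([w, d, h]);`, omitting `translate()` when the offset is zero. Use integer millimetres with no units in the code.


cube([2590, 159, 2926]);


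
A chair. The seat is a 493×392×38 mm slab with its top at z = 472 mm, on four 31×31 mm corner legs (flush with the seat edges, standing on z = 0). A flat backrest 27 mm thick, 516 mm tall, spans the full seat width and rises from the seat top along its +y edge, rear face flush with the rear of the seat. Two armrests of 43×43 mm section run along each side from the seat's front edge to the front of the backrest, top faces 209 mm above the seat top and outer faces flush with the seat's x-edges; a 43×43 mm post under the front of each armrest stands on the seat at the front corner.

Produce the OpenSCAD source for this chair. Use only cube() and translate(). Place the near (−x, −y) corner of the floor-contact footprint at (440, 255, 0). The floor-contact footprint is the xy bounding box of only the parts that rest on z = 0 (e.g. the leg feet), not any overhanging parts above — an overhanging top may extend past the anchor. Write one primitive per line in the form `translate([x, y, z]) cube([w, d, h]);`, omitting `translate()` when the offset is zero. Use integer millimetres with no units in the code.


translate([440, 255, 434]) cube([493, 392, 38]);
translate([440, 255, 0]) cube([31, 31, 434]);
translate([902, 255, 0]) cube([31, 31, 434]);
translate([440, 616, 0]) cube([31, 31, 434]);
translate([902, 616, 0]) cube([31, 31, 434]);
translate([440, 620, 472]) cube([493, 27, 516]);
translate([440, 255, 638]) cube([43, 365, 43]);
translate([890, 255, 638]) cube([43, 365, 43]);
translate([440, 255, 472]) cube([43, 43, 166]);
translate([890, 255, 472]) cube([43, 43, 166]);


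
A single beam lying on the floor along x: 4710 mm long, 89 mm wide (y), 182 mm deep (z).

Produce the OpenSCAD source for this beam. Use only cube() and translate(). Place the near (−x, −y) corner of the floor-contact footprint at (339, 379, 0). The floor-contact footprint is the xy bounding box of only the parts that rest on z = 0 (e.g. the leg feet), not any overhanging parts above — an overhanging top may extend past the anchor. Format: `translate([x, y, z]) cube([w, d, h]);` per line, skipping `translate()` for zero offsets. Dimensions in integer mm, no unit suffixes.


translate([339, 379, 0]) cube([4710, 89, 182]);


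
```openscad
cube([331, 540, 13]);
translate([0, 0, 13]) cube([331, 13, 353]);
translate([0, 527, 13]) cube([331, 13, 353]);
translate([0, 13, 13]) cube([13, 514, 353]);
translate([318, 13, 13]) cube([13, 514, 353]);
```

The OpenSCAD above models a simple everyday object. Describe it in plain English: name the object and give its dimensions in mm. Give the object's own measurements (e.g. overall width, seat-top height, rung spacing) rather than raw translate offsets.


An open-topped rectangular box: outside dimensions 331×540×366 mm, with a uniform wall and base thickness of 13 mm. The base is a full 331×540 slab on the floor; four walls sit on top of the base. The front and back walls (the −y and +y sides) span the full width; the two side walls fit between them.


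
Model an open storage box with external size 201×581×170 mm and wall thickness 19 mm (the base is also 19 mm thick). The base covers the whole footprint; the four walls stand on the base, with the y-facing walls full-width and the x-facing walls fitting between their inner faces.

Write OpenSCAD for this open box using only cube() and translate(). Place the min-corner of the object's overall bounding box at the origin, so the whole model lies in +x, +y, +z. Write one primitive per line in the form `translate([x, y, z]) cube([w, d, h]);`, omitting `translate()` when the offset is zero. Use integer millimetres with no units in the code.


cube([201, 581, 19]);
translate([0, 0, 19]) cube([201, 19, 151]);
translate([0, 562, 19]) cube([201, 19, 151]);
translate([0, 19, 19]) cube([19, 543, 151]);
translate([182, 19, 19]) cube([19, 543, 151]);


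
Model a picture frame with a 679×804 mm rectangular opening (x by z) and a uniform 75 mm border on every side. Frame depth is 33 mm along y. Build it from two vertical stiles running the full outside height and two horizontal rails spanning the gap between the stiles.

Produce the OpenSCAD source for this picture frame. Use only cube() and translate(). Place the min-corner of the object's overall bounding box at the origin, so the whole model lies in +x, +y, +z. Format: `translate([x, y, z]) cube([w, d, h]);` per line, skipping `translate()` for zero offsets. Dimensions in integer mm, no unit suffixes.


cube([75, 33, 954]);
translate([754, 0, 0]) cube([75, 33, 954]);
translate([75, 0, 0]) cube([679, 33, 75]);
translate([75, 0, 879]) cube([679, 33, 75]);


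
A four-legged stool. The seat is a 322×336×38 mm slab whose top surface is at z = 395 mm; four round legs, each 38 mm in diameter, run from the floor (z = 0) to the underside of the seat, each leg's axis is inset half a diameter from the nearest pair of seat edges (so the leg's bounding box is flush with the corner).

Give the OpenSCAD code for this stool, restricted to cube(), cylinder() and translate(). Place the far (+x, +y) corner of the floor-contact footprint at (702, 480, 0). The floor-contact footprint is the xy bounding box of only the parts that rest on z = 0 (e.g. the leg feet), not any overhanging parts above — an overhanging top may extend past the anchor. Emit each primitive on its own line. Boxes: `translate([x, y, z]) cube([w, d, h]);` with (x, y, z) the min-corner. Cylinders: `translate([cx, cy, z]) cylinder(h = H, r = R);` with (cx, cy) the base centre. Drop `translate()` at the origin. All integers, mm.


// leg_h = 395 - 38 = 357
translate([380, 144, 357]) cube([322, 336, 38]);
translate([399, 163, 0]) cylinder(h = 357, r = 19);
translate([683, 163, 0]) cylinder(h = 357, r = 19);
translate([399, 461, 0]) cylinder(h = 357, r = 19);
translate([683, 461, 0]) cylinder(h = 357, r = 19);


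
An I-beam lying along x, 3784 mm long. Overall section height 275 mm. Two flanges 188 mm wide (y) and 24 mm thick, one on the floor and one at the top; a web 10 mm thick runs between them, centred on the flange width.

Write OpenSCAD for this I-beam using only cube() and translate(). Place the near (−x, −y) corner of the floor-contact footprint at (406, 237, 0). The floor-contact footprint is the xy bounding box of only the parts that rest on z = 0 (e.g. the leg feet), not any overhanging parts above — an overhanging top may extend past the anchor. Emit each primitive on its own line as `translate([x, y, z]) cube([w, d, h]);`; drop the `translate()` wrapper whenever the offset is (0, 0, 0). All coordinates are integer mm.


translate([406, 237, 0]) cube([3784, 188, 24]);
translate([406, 326, 24]) cube([3784, 10, 227]);
translate([406, 237, 251]) cube([3784, 188, 24]);


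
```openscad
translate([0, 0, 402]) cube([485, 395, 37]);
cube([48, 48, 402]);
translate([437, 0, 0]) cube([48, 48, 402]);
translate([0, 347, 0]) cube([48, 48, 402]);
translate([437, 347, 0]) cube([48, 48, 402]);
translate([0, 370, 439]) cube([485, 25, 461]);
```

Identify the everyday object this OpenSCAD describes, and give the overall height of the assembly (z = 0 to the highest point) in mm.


A chair. The overall height is 900 mm.

A slab on four corner posts with a tall panel at the back — a chair. The seat slab sits at z = 402 with thickness 37, and the 461 mm backrest starts at the seat top, so the overall height is 402 + 37 + 461 = 900 mm.


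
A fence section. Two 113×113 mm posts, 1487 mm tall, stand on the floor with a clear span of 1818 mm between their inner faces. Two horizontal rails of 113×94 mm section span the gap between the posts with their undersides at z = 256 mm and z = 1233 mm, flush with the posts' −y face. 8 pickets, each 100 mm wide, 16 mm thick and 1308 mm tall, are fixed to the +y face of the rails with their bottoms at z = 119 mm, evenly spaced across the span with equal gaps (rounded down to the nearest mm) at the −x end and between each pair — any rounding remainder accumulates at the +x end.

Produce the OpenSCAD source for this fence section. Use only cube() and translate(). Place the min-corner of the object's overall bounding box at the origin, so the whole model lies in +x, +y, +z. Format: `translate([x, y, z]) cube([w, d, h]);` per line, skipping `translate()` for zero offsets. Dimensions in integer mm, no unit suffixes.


cube([113, 113, 1487]);
translate([1931, 0, 0]) cube([113, 113, 1487]);
translate([113, 0, 256]) cube([1818, 113, 94]);
translate([113, 0, 1233]) cube([1818, 113, 94]);
translate([226, 113, 119]) cube([100, 16, 1308]);
translate([439, 113, 119]) cube([100, 16, 1308]);
translate([652, 113, 119]) cube([100, 16, 1308]);
translate([865, 113, 119]) cube([100, 16, 1308]);
translate([1078, 113, 119]) cube([100, 16, 1308]);
translate([1291, 113, 119]) cube([100, 16, 1308]);
translate([1504, 113, 119]) cube([100, 16, 1308]);
translate([1717, 113, 119]) cube([100, 16, 1308]);


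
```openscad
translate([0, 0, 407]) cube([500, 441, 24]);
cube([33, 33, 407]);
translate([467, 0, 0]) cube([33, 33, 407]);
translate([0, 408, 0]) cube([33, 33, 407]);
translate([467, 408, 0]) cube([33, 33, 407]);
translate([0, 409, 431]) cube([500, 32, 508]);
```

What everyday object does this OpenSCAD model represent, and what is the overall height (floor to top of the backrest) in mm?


A chair. The overall height is 939 mm.

A slab on four corner posts with a tall panel at the back — a chair. The seat slab sits at z = 407 with thickness 24, and the 508 mm backrest starts at the seat top, so the overall height is 407 + 24 + 508 = 939 mm.


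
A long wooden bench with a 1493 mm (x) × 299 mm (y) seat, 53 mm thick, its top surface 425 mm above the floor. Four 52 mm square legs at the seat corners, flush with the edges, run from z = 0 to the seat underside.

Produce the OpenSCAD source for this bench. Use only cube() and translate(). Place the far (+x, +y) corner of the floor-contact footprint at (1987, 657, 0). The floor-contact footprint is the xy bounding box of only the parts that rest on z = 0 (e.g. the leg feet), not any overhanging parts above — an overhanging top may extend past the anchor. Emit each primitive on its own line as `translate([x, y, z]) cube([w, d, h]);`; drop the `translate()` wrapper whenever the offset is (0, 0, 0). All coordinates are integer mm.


translate([494, 358, 372]) cube([1493, 299, 53]);
translate([494, 358, 0]) cube([52, 52, 372]);
translate([494, 605, 0]) cube([52, 52, 372]);
translate([1935, 358, 0]) cube([52, 52, 372]);
translate([1935, 605, 0]) cube([52, 52, 372]);


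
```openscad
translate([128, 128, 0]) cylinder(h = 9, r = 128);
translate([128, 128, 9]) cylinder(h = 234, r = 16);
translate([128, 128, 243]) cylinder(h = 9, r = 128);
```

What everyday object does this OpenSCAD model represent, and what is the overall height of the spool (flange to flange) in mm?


A spool. The overall height is 252 mm.

Three coaxial cylinders, large–small–large — a spool. Two 9 mm flanges and a 234 mm core give 9 + 234 + 9 = 252 mm.


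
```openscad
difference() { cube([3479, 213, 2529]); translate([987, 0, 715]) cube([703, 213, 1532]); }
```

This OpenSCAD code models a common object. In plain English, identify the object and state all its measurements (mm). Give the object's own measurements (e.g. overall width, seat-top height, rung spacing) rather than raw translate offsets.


A wall 3479 mm long (x), 213 mm thick (y), 2529 mm tall, with a rectangular window opening cut through it. The opening is 703 mm wide and 1532 mm tall; its sill is at z = 715 mm and its near (−x) edge is 987 mm from the wall's −x end. The opening passes through the full wall thickness.


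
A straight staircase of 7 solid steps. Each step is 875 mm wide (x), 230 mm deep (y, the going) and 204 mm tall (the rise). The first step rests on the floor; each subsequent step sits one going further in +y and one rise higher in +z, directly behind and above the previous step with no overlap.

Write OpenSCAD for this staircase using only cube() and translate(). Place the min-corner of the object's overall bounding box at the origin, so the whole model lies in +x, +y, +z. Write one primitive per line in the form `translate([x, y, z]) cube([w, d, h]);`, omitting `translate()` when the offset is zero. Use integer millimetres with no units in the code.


cube([875, 230, 204]);
translate([0, 230, 204]) cube([875, 230, 204]);
translate([0, 460, 408]) cube([875, 230, 204]);
translate([0, 690, 612]) cube([875, 230, 204]);
translate([0, 920, 816]) cube([875, 230, 204]);
translate([0, 1150, 1020]) cube([875, 230, 204]);
translate([0, 1380, 1224]) cube([875, 230, 204]);


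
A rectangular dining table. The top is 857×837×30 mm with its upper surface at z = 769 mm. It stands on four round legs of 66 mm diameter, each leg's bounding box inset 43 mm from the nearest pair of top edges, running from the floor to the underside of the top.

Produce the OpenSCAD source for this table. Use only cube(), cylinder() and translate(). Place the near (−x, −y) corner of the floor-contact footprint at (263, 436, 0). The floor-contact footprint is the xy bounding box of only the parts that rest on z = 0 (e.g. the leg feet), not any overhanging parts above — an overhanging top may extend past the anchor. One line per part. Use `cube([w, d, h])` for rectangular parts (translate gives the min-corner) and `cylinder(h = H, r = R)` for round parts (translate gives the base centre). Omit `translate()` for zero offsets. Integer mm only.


translate([220, 393, 739]) cube([857, 837, 30]);
translate([296, 469, 0]) cylinder(h = 739, r = 33);
translate([1001, 469, 0]) cylinder(h = 739, r = 33);
translate([296, 1154, 0]) cylinder(h = 739, r = 33);
translate([1001, 1154, 0]) cylinder(h = 739, r = 33);


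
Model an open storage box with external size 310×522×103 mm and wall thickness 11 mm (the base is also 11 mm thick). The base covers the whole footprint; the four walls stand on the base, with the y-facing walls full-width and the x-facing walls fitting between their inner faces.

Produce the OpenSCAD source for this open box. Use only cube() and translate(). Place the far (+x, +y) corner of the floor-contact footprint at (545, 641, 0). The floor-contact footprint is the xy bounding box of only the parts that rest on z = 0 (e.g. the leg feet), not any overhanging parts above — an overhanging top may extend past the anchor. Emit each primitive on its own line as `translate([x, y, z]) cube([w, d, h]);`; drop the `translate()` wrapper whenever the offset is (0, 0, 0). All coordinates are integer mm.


translate([235, 119, 0]) cube([310, 522, 11]);
translate([235, 119, 11]) cube([310, 11, 92]);
translate([235, 630, 11]) cube([310, 11, 92]);
translate([235, 130, 11]) cube([11, 500, 92]);
translate([534, 130, 11]) cube([11, 500, 92]);


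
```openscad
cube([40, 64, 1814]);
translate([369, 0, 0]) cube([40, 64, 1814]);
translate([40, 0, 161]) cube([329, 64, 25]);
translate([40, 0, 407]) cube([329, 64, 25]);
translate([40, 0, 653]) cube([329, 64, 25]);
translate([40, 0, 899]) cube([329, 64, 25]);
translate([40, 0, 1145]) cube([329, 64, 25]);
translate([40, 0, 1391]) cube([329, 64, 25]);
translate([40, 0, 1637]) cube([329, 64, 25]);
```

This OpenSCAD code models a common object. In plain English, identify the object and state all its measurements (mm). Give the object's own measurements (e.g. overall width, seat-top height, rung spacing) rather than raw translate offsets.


A straight ladder. Two 40×64 mm vertical rails, 1814 mm tall, stand 409 mm apart (outside-to-outside) with their front faces coplanar on the −y side. 7 rungs, each 64 mm deep and 25 mm tall, span between the inner faces of the rails, front faces flush with the rails. The lowest rung's underside is at z = 161 mm and rungs are spaced 246 mm apart (underside to underside).


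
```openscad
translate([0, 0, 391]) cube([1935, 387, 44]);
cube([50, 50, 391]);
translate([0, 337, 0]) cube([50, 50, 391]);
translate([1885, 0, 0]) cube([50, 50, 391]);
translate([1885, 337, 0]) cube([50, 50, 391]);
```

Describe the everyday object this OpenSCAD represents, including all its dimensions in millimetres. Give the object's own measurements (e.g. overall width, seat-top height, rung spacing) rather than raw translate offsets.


A long wooden bench with a 1935 mm (x) × 387 mm (y) seat, 44 mm thick, its top surface 435 mm above the floor. Four 50 mm square legs at the seat corners, flush with the edges, run from z = 0 to the seat underside.


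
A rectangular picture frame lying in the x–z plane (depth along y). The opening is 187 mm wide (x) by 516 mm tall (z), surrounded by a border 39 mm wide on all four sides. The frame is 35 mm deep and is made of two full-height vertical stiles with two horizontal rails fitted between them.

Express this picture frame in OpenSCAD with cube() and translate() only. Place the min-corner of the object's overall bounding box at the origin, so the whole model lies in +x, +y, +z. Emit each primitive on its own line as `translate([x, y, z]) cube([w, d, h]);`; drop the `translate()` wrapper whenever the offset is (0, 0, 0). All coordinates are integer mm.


cube([39, 35, 594]);
translate([226, 0, 0]) cube([39, 35, 594]);
translate([39, 0, 0]) cube([187, 35, 39]);
translate([39, 0, 555]) cube([187, 35, 39]);


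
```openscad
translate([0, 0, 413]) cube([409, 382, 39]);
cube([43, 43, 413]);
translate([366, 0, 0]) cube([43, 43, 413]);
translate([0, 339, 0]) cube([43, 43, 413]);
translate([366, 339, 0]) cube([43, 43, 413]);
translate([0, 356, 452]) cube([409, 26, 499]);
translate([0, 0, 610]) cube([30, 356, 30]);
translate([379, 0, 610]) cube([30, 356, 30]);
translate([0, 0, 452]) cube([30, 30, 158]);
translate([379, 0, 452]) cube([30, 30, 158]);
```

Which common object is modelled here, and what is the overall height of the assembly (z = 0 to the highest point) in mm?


A chair. The overall height is 951 mm.

A slab on four corner posts with a tall panel at the back — a chair. The seat slab sits at z = 413 with thickness 39, and the 499 mm backrest starts at the seat top, so the overall height is 413 + 39 + 499 = 951 mm.


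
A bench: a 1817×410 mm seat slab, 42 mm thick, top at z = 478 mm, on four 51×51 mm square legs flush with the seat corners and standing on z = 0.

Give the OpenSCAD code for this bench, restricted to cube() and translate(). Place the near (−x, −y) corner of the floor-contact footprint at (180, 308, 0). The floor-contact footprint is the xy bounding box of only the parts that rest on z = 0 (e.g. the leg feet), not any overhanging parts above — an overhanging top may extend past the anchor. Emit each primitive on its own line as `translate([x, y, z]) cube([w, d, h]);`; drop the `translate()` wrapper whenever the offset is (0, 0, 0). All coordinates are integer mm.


translate([180, 308, 436]) cube([1817, 410, 42]);
translate([180, 308, 0]) cube([51, 51, 436]);
translate([180, 667, 0]) cube([51, 51, 436]);
translate([1946, 308, 0]) cube([51, 51, 436]);
translate([1946, 667, 0]) cube([51, 51, 436]);


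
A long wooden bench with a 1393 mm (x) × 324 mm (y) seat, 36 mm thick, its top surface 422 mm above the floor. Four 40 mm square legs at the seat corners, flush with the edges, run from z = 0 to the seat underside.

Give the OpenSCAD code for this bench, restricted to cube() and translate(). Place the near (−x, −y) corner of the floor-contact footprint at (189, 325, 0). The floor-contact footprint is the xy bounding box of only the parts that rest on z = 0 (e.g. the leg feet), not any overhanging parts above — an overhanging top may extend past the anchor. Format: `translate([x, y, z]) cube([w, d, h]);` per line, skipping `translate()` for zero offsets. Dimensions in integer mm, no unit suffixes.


translate([189, 325, 386]) cube([1393, 324, 36]);
translate([189, 325, 0]) cube([40, 40, 386]);
translate([189, 609, 0]) cube([40, 40, 386]);
translate([1542, 325, 0]) cube([40, 40, 386]);
translate([1542, 609, 0]) cube([40, 40, 386]);


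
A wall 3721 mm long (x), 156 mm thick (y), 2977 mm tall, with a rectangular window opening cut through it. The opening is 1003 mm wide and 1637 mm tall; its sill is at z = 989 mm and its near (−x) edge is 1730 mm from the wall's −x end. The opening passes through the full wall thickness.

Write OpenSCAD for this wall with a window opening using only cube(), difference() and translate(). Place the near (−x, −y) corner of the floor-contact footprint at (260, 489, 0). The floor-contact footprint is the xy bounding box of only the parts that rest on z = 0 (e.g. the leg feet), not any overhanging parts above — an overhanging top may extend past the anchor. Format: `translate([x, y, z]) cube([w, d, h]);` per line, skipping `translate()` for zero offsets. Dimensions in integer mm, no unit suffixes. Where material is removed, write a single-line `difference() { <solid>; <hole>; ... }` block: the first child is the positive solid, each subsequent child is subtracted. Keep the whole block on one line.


difference() { translate([260, 489, 0]) cube([3721, 156, 2977]); translate([1990, 489, 989]) cube([1003, 156, 1637]); }


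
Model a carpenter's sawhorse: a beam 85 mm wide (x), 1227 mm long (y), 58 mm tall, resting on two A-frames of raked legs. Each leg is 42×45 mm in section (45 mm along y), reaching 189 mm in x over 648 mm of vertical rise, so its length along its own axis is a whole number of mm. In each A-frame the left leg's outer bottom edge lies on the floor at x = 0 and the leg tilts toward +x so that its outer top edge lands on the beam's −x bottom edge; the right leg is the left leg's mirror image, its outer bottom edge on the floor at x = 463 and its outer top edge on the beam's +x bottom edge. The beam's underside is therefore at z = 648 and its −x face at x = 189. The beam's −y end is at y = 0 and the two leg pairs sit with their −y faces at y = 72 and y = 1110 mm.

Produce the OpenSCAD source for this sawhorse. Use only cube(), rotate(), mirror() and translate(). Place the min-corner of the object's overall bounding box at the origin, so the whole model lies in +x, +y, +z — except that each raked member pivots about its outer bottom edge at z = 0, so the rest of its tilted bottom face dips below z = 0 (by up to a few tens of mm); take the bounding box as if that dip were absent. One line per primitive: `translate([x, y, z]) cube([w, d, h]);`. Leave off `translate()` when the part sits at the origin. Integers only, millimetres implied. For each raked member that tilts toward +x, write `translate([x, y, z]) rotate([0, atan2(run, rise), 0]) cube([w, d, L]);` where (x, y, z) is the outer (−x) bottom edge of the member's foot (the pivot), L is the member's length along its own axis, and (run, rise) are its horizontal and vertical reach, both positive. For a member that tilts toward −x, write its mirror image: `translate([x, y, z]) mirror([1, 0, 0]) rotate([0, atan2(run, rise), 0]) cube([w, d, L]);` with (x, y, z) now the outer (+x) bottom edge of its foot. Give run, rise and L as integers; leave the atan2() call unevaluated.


translate([189, 0, 648]) cube([85, 1227, 58]);
translate([0, 72, 0]) rotate([0, atan2(189, 648), 0]) cube([42, 45, 675]);
translate([463, 72, 0]) mirror([1, 0, 0]) rotate([0, atan2(189, 648), 0]) cube([42, 45, 675]);
translate([0, 1110, 0]) rotate([0, atan2(189, 648), 0]) cube([42, 45, 675]);
translate([463, 1110, 0]) mirror([1, 0, 0]) rotate([0, atan2(189, 648), 0]) cube([42, 45, 675]);
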